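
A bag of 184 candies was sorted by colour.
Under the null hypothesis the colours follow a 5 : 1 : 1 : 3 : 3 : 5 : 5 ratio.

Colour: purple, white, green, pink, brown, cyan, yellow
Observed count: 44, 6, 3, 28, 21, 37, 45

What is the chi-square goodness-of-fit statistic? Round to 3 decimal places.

5.917

Ratio total = 23. Expected counts: 184×5/23 = 40, 184×1/23 = 8, 184×1/23 = 8, 184×3/23 = 24, 184×3/23 = 24, 184×5/23 = 40, 184×5/23 = 40.
χ² = (44−40)²/40 + (6−8)²/8 + (3−8)²/8 + (28−24)²/24 + (21−24)²/24 + (37−40)²/40 + (45−40)²/40
   = 0.4000 + 0.5000 + 3.1250 + 0.6667 + 0.3750 + 0.2250 + 0.6250
Sum = 5.917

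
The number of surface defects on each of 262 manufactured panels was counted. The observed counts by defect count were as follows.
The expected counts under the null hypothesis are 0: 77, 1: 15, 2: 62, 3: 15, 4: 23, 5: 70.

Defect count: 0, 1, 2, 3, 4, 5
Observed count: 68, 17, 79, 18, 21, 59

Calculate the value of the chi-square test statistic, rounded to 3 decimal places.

8.482

0: (68 − 77)²/77 = 81/77 = 1.0519
1: (17 − 15)²/15 = 4/15 = 0.2667
2: (79 − 62)²/62 = 289/62 = 4.6613
3: (18 − 15)²/15 = 9/15 = 0.6000
4: (21 − 23)²/23 = 4/23 = 0.1739
5: (59 − 70)²/70 = 121/70 = 1.7286
Sum = 8.482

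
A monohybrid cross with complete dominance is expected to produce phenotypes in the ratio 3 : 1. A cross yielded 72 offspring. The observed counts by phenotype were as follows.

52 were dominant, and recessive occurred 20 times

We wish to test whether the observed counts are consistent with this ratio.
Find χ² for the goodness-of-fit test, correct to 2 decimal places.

0.30

Ratio total = 4. Expected counts: 72×3/4 = 54, 72×1/4 = 18.
dominant: (52 − 54)²/54 = 4/54 = 0.074
recessive: (20 − 18)²/18 = 4/18 = 0.222
Sum = 0.30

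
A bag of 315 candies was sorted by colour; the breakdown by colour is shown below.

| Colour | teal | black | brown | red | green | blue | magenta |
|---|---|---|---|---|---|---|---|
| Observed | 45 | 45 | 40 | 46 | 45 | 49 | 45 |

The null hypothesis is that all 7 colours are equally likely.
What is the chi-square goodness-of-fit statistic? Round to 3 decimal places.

Expected count for each of the 7 categories: 315/7 = 45.
cat          O        E   (O−E)²/E
teal        45       45     0.0000
black       45       45     0.0000
brown       40       45     0.5556
red         46       45     0.0222
green       45       45     0.0000
blue        49       45     0.3556
magenta     45       45     0.0000
Sum = 0.933

0.933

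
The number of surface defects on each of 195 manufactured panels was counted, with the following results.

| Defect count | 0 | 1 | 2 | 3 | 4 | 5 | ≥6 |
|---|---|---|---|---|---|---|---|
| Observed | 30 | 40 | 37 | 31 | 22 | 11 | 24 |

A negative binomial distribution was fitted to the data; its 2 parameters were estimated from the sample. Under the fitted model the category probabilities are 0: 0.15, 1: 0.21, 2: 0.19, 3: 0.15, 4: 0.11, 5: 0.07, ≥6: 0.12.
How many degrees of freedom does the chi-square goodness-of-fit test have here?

There are k = 7 categories and 2 parameters estimated from the data, so df = 7 − 1 − 2 = 4.

4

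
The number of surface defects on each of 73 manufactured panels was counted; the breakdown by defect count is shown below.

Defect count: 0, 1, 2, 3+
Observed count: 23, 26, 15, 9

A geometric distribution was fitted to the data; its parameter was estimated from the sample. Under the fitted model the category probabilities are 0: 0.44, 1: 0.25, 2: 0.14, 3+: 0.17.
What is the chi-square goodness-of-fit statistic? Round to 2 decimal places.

Expected counts E_i = n·p_i: 73×0.44 = 32.12, 73×0.25 = 18.25, 73×0.14 = 10.22, 73×0.17 = 12.41.
cat         O        E   (O−E)²/E
0          23    32.12      2.589
1          26    18.25      3.291
2          15    10.22      2.236
3+          9    12.41      0.937
Sum = 9.05

9.05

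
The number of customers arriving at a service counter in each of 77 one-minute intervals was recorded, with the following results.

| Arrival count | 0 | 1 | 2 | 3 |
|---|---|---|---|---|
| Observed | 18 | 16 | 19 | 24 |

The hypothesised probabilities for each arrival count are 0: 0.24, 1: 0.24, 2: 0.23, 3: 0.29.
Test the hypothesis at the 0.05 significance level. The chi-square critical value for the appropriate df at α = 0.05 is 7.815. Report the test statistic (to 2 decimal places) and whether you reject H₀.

0.56; do not reject

Expected counts E_i = n·p_i: 77×0.24 = 18.48, 77×0.24 = 18.48, 77×0.23 = 17.71, 77×0.29 = 22.33.
χ² = (18−18.48)²/18.48 + (16−18.48)²/18.48 + (19−17.71)²/17.71 + (24−22.33)²/22.33
   = 0.012 + 0.333 + 0.094 + 0.125
Sum = 0.56
df = 3. Since 0.56 < 7.815, we do not reject H₀.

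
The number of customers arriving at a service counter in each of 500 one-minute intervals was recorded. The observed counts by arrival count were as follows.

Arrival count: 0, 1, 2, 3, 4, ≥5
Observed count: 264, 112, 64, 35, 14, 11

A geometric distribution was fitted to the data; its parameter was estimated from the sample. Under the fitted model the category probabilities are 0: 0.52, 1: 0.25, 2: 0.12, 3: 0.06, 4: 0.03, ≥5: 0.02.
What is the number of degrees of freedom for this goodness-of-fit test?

There are k = 6 categories and 1 parameter estimated from the data, so df = 6 − 1 − 1 = 4.

4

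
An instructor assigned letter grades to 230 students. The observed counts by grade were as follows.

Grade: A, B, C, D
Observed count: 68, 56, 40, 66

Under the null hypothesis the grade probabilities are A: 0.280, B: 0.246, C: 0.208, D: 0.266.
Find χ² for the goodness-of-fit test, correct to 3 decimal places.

Expected counts E_i = n·p_i: 230×0.280 = 64.4, 230×0.246 = 56.58, 230×0.208 = 47.84, 230×0.266 = 61.18.
cat         O        E   (O−E)²/E
A          68     64.4     0.2012
B          56    56.58     0.0059
C          40    47.84     1.2848
D          66    61.18     0.3797
Sum = 1.872

1.872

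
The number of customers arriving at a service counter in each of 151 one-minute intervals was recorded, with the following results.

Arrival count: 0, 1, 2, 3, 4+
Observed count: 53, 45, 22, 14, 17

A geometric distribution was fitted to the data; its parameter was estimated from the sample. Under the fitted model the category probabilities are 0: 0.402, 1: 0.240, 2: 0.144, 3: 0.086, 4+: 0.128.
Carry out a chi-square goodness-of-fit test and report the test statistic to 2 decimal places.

Expected counts E_i = n·p_i: 151×0.402 = 60.702, 151×0.240 = 36.24, 151×0.144 = 21.744, 151×0.086 = 12.986, 151×0.128 = 19.328.
0: (53 − 60.702)²/60.702 = 59.320804/60.702 = 0.977
1: (45 − 36.24)²/36.24 = 76.7376/36.24 = 2.117
2: (22 − 21.744)²/21.744 = 0.065536/21.744 = 0.003
3: (14 − 12.986)²/12.986 = 1.028196/12.986 = 0.079
4+: (17 − 19.328)²/19.328 = 5.419584/19.328 = 0.280
Sum = 3.46

3.46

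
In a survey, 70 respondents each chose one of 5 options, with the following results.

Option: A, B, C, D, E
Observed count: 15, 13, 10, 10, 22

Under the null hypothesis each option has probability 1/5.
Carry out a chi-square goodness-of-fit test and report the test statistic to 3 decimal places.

7.000

Under H₀ each category has probability 1/5, so each expected count is 70/5 = 14.
cat         O        E   (O−E)²/E
A          15       14     0.0714
B          13       14     0.0714
C          10       14     1.1429
D          10       14     1.1429
E          22       14     4.5714
Sum = 7.000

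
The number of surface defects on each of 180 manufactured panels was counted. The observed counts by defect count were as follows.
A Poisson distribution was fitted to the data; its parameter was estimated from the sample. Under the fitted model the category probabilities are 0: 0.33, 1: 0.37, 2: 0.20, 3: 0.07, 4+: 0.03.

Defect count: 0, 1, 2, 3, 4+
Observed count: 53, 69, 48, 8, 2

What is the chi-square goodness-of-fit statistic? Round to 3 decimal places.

8.596

Expected counts E_i = n·p_i: 180×0.33 = 59.4, 180×0.37 = 66.6, 180×0.20 = 36, 180×0.07 = 12.6, 180×0.03 = 5.4.
cat         O        E   (O−E)²/E
0          53     59.4     0.6896
1          69     66.6     0.0865
2          48       36     4.0000
3           8     12.6     1.6794
4+          2      5.4     2.1407
Sum = 8.596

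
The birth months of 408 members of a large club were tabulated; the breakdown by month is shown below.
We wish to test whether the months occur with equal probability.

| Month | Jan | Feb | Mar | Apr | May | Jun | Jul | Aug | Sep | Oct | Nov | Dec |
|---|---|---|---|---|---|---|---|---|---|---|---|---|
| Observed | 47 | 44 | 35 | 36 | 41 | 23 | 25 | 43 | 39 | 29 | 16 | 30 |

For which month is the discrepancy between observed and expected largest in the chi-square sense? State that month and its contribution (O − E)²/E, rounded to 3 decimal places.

Expected count for each of the 12 categories: 408/12 = 34.
cat         O        E   (O−E)²/E
Jan        47       34     4.9706
Feb        44       34     2.9412
Mar        35       34     0.0294
Apr        36       34     0.1176
May        41       34     1.4412
Jun        23       34     3.5588
Jul        25       34     2.3824
Aug        43       34     2.3824
Sep        39       34     0.7353
Oct        29       34     0.7353
Nov        16       34     9.5294
Dec        30       34     0.4706
The largest term is for Nov: 9.529.

Nov, 9.529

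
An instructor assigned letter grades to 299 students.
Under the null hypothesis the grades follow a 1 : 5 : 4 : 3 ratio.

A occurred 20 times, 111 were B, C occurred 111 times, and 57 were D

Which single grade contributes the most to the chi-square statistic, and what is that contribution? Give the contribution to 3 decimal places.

C, 3.924

Ratio total = 13. Expected counts: 299×1/13 = 23, 299×5/13 = 115, 299×4/13 = 92, 299×3/13 = 69.
cat         O        E   (O−E)²/E
A          20       23     0.3913
B         111      115     0.1391
C         111       92     3.9239
D          57       69     2.0870
The largest term is for C: 3.924.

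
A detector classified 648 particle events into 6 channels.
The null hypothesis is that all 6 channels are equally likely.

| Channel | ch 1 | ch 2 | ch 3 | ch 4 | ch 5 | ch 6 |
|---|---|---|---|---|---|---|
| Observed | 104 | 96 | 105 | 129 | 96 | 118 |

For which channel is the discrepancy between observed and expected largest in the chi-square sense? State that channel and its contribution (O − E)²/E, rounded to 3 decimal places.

Expected count for each of the 6 categories: 648/6 = 108.
χ² = (104−108)²/108 + (96−108)²/108 + (105−108)²/108 + (129−108)²/108 + (96−108)²/108 + (118−108)²/108
   = 0.1481 + 1.3333 + 0.0833 + 4.0833 + 1.3333 + 0.9259
The largest term is for ch 4: 4.083.

ch 4, 4.083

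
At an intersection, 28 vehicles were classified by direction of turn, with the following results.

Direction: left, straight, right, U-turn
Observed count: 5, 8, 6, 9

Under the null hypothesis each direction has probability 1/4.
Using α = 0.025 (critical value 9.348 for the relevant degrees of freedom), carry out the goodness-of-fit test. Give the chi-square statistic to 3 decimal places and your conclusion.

1.429; do not reject

Expected count for each of the 4 categories: 28/4 = 7.
cat           O        E   (O−E)²/E
left          5        7     0.5714
straight      8        7     0.1429
right         6        7     0.1429
U-turn        9        7     0.5714
Sum = 1.429
df = 3. Since 1.429 < 9.348, we do not reject H₀.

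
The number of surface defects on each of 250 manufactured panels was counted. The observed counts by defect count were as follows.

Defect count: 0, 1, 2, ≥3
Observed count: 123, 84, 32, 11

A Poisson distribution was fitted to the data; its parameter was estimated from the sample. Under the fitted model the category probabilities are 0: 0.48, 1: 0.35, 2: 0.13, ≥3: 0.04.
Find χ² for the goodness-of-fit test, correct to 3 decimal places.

Expected counts E_i = n·p_i: 250×0.48 = 120, 250×0.35 = 87.5, 250×0.13 = 32.5, 250×0.04 = 10.
0: (123 − 120)²/120 = 9/120 = 0.0750
1: (84 − 87.5)²/87.5 = 12.25/87.5 = 0.1400
2: (32 − 32.5)²/32.5 = 0.25/32.5 = 0.0077
≥3: (11 − 10)²/10 = 1/10 = 0.1000
Sum = 0.323

0.323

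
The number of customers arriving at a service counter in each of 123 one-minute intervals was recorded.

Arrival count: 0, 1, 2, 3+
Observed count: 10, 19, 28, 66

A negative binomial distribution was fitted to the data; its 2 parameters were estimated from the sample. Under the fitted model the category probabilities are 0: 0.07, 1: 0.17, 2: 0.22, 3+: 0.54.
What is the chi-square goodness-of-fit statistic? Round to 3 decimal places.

Expected counts E_i = n·p_i: 123×0.07 = 8.61, 123×0.17 = 20.91, 123×0.22 = 27.06, 123×0.54 = 66.42.
cat         O        E   (O−E)²/E
0          10     8.61     0.2244
1          19    20.91     0.1745
2          28    27.06     0.0327
3+         66    66.42     0.0027
Sum = 0.434

0.434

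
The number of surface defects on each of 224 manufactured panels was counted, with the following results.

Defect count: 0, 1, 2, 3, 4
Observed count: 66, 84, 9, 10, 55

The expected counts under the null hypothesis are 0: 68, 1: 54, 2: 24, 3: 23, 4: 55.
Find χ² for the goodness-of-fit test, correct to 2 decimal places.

χ² = (66−68)²/68 + (84−54)²/54 + (9−24)²/24 + (10−23)²/23 + (55−55)²/55
   = 0.059 + 16.667 + 9.375 + 7.348 + 0.000
Sum = 33.45

33.45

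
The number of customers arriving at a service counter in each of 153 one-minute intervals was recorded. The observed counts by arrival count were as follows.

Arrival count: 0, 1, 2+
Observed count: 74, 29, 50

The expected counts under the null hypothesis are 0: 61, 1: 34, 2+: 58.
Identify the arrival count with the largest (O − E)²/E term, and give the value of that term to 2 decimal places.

0, 2.77

χ² = (74−61)²/61 + (29−34)²/34 + (50−58)²/58
   = 2.770 + 0.735 + 1.103
The largest term is for 0: 2.77.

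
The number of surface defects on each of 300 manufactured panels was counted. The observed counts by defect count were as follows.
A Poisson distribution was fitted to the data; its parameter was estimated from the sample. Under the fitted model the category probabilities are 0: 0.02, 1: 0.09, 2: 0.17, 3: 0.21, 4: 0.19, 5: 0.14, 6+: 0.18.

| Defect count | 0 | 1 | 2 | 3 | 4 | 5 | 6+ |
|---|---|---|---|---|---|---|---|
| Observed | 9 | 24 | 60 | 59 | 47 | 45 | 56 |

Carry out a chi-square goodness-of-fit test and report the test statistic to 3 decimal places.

Expected counts E_i = n·p_i: 300×0.02 = 6, 300×0.09 = 27, 300×0.17 = 51, 300×0.21 = 63, 300×0.19 = 57, 300×0.14 = 42, 300×0.18 = 54.
χ² = (9−6)²/6 + (24−27)²/27 + (60−51)²/51 + (59−63)²/63 + (47−57)²/57 + (45−42)²/42 + (56−54)²/54
   = 1.5000 + 0.3333 + 1.5882 + 0.2540 + 1.7544 + 0.2143 + 0.0741
Sum = 5.718

5.718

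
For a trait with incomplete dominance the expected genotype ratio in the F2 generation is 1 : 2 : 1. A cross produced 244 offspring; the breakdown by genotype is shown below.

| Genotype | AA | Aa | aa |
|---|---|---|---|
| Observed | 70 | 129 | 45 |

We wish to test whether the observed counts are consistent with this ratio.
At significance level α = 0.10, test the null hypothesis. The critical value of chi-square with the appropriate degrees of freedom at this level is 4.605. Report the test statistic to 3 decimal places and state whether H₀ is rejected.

Ratio total = 4. Expected counts: 244×1/4 = 61, 244×2/4 = 122, 244×1/4 = 61.
χ² = (70−61)²/61 + (129−122)²/122 + (45−61)²/61
   = 1.3279 + 0.4016 + 4.1967
Sum = 5.926
df = 2. Since 5.926 > 4.605, we reject H₀.

5.926; reject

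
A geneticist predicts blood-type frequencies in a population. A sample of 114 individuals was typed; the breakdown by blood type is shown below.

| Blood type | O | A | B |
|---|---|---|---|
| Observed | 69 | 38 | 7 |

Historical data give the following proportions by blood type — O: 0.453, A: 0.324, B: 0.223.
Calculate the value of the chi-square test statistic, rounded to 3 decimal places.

Expected counts E_i = n·p_i: 114×0.453 = 51.642, 114×0.324 = 36.936, 114×0.223 = 25.422.
O: (69 − 51.642)²/51.642 = 301.300164/51.642 = 5.8344
A: (38 − 36.936)²/36.936 = 1.132096/36.936 = 0.0307
B: (7 − 25.422)²/25.422 = 339.370084/25.422 = 13.3495
Sum = 19.215

19.215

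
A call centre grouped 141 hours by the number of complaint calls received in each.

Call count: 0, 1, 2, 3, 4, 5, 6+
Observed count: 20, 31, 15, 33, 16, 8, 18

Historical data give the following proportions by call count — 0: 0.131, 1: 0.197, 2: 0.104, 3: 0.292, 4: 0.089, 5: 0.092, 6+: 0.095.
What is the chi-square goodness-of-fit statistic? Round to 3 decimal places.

6.568

Expected counts E_i = n·p_i: 141×0.131 = 18.471, 141×0.197 = 27.777, 141×0.104 = 14.664, 141×0.292 = 41.172, 141×0.089 = 12.549, 141×0.092 = 12.972, 141×0.095 = 13.395.
χ² = (20−18.471)²/18.471 + (31−27.777)²/27.777 + (15−14.664)²/14.664 + (33−41.172)²/41.172 + (16−12.549)²/12.549 + (8−12.972)²/12.972 + (18−13.395)²/13.395
   = 0.1266 + 0.3740 + 0.0077 + 1.6220 + 0.9490 + 1.9057 + 1.5831
Sum = 6.568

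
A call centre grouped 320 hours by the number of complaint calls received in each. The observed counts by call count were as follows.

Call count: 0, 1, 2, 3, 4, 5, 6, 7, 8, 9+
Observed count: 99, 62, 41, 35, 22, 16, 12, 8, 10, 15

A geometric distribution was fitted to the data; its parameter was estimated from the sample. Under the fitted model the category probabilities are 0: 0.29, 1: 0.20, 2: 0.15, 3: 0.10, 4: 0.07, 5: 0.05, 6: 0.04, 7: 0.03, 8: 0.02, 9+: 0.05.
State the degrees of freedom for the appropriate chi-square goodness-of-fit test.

8

There are k = 10 categories and 1 parameter estimated from the data, so df = 10 − 1 − 1 = 8.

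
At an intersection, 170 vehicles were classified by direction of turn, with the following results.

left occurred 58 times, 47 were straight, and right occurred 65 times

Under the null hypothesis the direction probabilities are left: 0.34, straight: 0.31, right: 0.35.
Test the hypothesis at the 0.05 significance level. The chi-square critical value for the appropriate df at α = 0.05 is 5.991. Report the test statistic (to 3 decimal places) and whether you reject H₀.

Expected counts E_i = n·p_i: 170×0.34 = 57.8, 170×0.31 = 52.7, 170×0.35 = 59.5.
χ² = (58−57.8)²/57.8 + (47−52.7)²/52.7 + (65−59.5)²/59.5
   = 0.0007 + 0.6165 + 0.5084
Sum = 1.126
df = 2. Since 1.126 < 5.991, we do not reject H₀.

1.126; do not reject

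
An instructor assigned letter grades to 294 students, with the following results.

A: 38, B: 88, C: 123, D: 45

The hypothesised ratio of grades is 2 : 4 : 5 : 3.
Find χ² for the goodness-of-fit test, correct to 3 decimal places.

Ratio total = 14. Expected counts: 294×2/14 = 42, 294×4/14 = 84, 294×5/14 = 105, 294×3/14 = 63.
A: (38 − 42)²/42 = 16/42 = 0.3810
B: (88 − 84)²/84 = 16/84 = 0.1905
C: (123 − 105)²/105 = 324/105 = 3.0857
D: (45 − 63)²/63 = 324/63 = 5.1429
Sum = 8.800

8.800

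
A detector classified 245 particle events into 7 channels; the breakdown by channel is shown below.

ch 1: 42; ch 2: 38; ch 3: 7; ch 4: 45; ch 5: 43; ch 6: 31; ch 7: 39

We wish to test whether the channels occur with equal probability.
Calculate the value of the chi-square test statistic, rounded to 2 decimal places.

Expected count for each of the 7 categories: 245/7 = 35.
ch 1: (42 − 35)²/35 = 49/35 = 1.400
ch 2: (38 − 35)²/35 = 9/35 = 0.257
ch 3: (7 − 35)²/35 = 784/35 = 22.400
ch 4: (45 − 35)²/35 = 100/35 = 2.857
ch 5: (43 − 35)²/35 = 64/35 = 1.829
ch 6: (31 − 35)²/35 = 16/35 = 0.457
ch 7: (39 − 35)²/35 = 16/35 = 0.457
Sum = 29.66

29.66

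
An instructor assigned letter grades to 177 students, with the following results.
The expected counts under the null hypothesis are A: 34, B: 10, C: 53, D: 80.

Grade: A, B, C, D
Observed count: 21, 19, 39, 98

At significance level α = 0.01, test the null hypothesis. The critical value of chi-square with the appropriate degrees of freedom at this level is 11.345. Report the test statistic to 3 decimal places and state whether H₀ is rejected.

20.819; reject

A: (21 − 34)²/34 = 169/34 = 4.9706
B: (19 − 10)²/10 = 81/10 = 8.1000
C: (39 − 53)²/53 = 196/53 = 3.6981
D: (98 − 80)²/80 = 324/80 = 4.0500
Sum = 20.819
df = 3. Since 20.819 > 11.345, we reject H₀.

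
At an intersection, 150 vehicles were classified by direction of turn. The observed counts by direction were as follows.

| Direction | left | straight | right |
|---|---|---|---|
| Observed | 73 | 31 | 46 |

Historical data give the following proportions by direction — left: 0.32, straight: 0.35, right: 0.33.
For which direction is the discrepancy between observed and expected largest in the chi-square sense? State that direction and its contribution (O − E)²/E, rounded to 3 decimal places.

left, 13.021

Expected counts E_i = n·p_i: 150×0.32 = 48, 150×0.35 = 52.5, 150×0.33 = 49.5.
cat           O        E   (O−E)²/E
left         73       48    13.0208
straight     31     52.5     8.8048
right        46     49.5     0.2475
The largest term is for left: 13.021.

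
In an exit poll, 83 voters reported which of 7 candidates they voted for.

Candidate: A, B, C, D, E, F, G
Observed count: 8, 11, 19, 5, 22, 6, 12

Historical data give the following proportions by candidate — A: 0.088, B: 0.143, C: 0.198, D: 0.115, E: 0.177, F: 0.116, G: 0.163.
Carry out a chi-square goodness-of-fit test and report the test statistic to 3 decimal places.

7.871

Expected counts E_i = n·p_i: 83×0.088 = 7.304, 83×0.143 = 11.869, 83×0.198 = 16.434, 83×0.115 = 9.545, 83×0.177 = 14.691, 83×0.116 = 9.628, 83×0.163 = 13.529.
A: (8 − 7.304)²/7.304 = 0.484416/7.304 = 0.0663
B: (11 − 11.869)²/11.869 = 0.755161/11.869 = 0.0636
C: (19 − 16.434)²/16.434 = 6.584356/16.434 = 0.4007
D: (5 − 9.545)²/9.545 = 20.657025/9.545 = 2.1642
E: (22 − 14.691)²/14.691 = 53.421481/14.691 = 3.6363
F: (6 − 9.628)²/9.628 = 13.162384/9.628 = 1.3671
G: (12 − 13.529)²/13.529 = 2.337841/13.529 = 0.1728
Sum = 7.871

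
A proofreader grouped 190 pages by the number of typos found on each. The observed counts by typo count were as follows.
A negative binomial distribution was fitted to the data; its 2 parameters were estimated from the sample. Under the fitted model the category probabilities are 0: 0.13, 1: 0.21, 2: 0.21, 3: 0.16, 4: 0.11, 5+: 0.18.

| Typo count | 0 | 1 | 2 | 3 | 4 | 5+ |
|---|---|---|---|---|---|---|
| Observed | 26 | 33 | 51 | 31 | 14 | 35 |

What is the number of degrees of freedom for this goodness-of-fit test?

There are k = 6 categories and 2 parameters estimated from the data, so df = 6 − 1 − 2 = 3.

3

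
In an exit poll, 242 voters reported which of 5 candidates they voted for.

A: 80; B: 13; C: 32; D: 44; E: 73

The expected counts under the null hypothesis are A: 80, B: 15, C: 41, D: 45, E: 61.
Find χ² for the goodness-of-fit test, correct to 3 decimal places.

4.625

χ² = (80−80)²/80 + (13−15)²/15 + (32−41)²/41 + (44−45)²/45 + (73−61)²/61
   = 0.0000 + 0.2667 + 1.9756 + 0.0222 + 2.3607
Sum = 4.625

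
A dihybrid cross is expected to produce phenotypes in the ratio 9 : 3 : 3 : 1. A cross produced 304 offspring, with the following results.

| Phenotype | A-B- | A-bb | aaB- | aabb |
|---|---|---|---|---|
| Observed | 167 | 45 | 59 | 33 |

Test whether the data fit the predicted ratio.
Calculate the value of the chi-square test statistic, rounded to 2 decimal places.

13.01

Ratio total = 16. Expected counts: 304×9/16 = 171, 304×3/16 = 57, 304×3/16 = 57, 304×1/16 = 19.
A-B-: (167 − 171)²/171 = 16/171 = 0.094
A-bb: (45 − 57)²/57 = 144/57 = 2.526
aaB-: (59 − 57)²/57 = 4/57 = 0.070
aabb: (33 − 19)²/19 = 196/19 = 10.316
Sum = 13.01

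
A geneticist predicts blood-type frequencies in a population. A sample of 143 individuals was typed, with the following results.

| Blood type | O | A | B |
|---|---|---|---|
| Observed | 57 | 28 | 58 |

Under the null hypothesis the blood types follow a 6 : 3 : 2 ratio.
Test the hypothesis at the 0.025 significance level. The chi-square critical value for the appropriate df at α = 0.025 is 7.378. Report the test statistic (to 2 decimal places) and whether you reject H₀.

Ratio total = 11. Expected counts: 143×6/11 = 78, 143×3/11 = 39, 143×2/11 = 26.
O: (57 − 78)²/78 = 441/78 = 5.654
A: (28 − 39)²/39 = 121/39 = 3.103
B: (58 − 26)²/26 = 1024/26 = 39.385
Sum = 48.14
df = 2. Since 48.14 > 7.378, we reject H₀.

48.14; reject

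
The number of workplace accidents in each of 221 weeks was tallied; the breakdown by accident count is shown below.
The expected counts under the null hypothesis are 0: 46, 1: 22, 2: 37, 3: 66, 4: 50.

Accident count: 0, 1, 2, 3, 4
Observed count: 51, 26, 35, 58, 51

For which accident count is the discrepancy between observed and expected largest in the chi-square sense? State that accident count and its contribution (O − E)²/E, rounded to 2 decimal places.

cat         O        E   (O−E)²/E
0          51       46      0.543
1          26       22      0.727
2          35       37      0.108
3          58       66      0.970
4          51       50      0.020
The largest term is for 3: 0.97.

3, 0.97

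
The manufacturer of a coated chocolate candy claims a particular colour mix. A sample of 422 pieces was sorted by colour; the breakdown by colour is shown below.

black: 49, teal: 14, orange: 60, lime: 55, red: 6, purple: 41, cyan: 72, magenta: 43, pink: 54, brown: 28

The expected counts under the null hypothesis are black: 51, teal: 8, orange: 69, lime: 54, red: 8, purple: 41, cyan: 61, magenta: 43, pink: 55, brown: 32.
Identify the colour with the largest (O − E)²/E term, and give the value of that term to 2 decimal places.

χ² = (49−51)²/51 + (14−8)²/8 + (60−69)²/69 + (55−54)²/54 + (6−8)²/8 + (41−41)²/41 + (72−61)²/61 + (43−43)²/43 + (54−55)²/55 + (28−32)²/32
   = 0.078 + 4.500 + 1.174 + 0.019 + 0.500 + 0.000 + 1.984 + 0.000 + 0.018 + 0.500
The largest term is for teal: 4.50.

teal, 4.50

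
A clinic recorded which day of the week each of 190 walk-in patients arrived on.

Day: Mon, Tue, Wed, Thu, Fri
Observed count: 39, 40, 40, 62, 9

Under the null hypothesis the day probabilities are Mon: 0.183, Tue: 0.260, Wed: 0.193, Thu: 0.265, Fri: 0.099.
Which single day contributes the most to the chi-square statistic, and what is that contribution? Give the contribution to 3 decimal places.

Fri, 5.116

Expected counts E_i = n·p_i: 190×0.183 = 34.77, 190×0.260 = 49.4, 190×0.193 = 36.67, 190×0.265 = 50.35, 190×0.099 = 18.81.
χ² = (39−34.77)²/34.77 + (40−49.4)²/49.4 + (40−36.67)²/36.67 + (62−50.35)²/50.35 + (9−18.81)²/18.81
   = 0.5146 + 1.7887 + 0.3024 + 2.6956 + 5.1162
The largest term is for Fri: 5.116.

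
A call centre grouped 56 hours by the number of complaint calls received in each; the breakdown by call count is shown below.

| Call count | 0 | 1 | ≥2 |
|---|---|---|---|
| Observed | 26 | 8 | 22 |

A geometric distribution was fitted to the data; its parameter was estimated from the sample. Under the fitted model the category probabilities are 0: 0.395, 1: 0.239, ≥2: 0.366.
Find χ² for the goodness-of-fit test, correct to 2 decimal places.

Expected counts E_i = n·p_i: 56×0.395 = 22.12, 56×0.239 = 13.384, 56×0.366 = 20.496.
cat         O        E   (O−E)²/E
0          26    22.12      0.681
1           8   13.384      2.166
≥2         22   20.496      0.110
Sum = 2.96

2.96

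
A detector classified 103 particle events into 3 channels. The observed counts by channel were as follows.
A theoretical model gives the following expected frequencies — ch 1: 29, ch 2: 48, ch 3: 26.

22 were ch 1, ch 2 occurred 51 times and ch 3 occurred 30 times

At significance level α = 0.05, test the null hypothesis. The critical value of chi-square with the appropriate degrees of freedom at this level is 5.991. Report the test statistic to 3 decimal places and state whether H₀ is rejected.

ch 1: (22 − 29)²/29 = 49/29 = 1.6897
ch 2: (51 − 48)²/48 = 9/48 = 0.1875
ch 3: (30 − 26)²/26 = 16/26 = 0.6154
Sum = 2.493
df = 2. Since 2.493 < 5.991, we do not reject H₀.

2.493; do not reject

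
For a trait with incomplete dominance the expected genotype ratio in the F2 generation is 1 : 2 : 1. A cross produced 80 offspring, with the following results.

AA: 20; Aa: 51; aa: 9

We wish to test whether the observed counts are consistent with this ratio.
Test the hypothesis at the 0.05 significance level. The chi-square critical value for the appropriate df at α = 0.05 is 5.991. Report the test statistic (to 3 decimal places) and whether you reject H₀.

Ratio total = 4. Expected counts: 80×1/4 = 20, 80×2/4 = 40, 80×1/4 = 20.
cat         O        E   (O−E)²/E
AA         20       20     0.0000
Aa         51       40     3.0250
aa          9       20     6.0500
Sum = 9.075
df = 2. Since 9.075 > 5.991, we reject H₀.

9.075; reject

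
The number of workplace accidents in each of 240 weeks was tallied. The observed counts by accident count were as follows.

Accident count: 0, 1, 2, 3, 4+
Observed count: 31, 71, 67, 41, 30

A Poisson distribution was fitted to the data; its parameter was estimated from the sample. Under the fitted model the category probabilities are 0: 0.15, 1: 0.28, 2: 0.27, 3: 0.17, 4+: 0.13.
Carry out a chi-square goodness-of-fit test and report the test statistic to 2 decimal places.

1.03

Expected counts E_i = n·p_i: 240×0.15 = 36, 240×0.28 = 67.2, 240×0.27 = 64.8, 240×0.17 = 40.8, 240×0.13 = 31.2.
cat         O        E   (O−E)²/E
0          31       36      0.694
1          71     67.2      0.215
2          67     64.8      0.075
3          41     40.8      0.001
4+         30     31.2      0.046
Sum = 1.03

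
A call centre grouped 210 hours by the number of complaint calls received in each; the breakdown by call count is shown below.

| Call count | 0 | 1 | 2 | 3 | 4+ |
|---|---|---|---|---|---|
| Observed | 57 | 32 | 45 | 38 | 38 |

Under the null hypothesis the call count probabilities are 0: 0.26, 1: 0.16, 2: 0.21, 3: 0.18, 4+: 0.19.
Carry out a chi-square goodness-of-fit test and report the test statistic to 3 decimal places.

Expected counts E_i = n·p_i: 210×0.26 = 54.6, 210×0.16 = 33.6, 210×0.21 = 44.1, 210×0.18 = 37.8, 210×0.19 = 39.9.
cat         O        E   (O−E)²/E
0          57     54.6     0.1055
1          32     33.6     0.0762
2          45     44.1     0.0184
3          38     37.8     0.0011
4+         38     39.9     0.0905
Sum = 0.292

0.292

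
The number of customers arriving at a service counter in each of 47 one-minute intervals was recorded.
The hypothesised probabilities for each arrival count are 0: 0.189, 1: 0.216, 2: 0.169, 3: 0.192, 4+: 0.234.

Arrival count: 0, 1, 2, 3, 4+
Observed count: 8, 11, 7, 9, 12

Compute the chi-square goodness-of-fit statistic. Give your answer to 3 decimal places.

0.362

Expected counts E_i = n·p_i: 47×0.189 = 8.883, 47×0.216 = 10.152, 47×0.169 = 7.943, 47×0.192 = 9.024, 47×0.234 = 10.998.
χ² = (8−8.883)²/8.883 + (11−10.152)²/10.152 + (7−7.943)²/7.943 + (9−9.024)²/9.024 + (12−10.998)²/10.998
   = 0.0878 + 0.0708 + 0.1120 + 0.0001 + 0.0913
Sum = 0.362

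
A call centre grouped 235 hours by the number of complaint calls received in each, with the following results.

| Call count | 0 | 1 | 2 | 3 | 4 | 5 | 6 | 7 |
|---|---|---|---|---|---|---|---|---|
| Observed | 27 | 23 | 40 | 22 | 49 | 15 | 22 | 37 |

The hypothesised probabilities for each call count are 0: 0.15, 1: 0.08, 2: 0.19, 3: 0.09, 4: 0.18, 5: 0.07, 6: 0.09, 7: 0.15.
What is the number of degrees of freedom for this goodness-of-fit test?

There are k = 8 categories and no parameters were estimated from the data, so df = 8 − 1 = 7.

7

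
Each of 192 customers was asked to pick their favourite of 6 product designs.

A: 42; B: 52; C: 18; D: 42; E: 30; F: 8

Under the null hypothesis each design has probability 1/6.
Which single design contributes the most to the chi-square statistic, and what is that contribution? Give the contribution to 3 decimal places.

F, 18.000

Expected count for each of the 6 categories: 192/6 = 32.
cat         O        E   (O−E)²/E
A          42       32     3.1250
B          52       32    12.5000
C          18       32     6.1250
D          42       32     3.1250
E          30       32     0.1250
F           8       32    18.0000
The largest term is for F: 18.000.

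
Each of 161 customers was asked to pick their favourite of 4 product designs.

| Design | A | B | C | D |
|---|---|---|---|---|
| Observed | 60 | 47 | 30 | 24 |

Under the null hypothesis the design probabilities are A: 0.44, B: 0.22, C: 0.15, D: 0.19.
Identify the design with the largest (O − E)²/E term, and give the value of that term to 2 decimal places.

Expected counts E_i = n·p_i: 161×0.44 = 70.84, 161×0.22 = 35.42, 161×0.15 = 24.15, 161×0.19 = 30.59.
cat         O        E   (O−E)²/E
A          60    70.84      1.659
B          47    35.42      3.786
C          30    24.15      1.417
D          24    30.59      1.420
The largest term is for B: 3.79.

B, 3.79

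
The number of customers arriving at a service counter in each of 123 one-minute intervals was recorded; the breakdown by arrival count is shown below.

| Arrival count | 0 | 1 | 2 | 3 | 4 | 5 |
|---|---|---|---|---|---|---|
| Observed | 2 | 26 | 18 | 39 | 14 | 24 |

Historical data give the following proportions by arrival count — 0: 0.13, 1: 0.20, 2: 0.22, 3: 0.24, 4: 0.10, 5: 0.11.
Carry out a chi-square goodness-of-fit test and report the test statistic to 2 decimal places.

Expected counts E_i = n·p_i: 123×0.13 = 15.99, 123×0.20 = 24.6, 123×0.22 = 27.06, 123×0.24 = 29.52, 123×0.10 = 12.3, 123×0.11 = 13.53.
cat         O        E   (O−E)²/E
0           2    15.99     12.240
1          26     24.6      0.080
2          18    27.06      3.033
3          39    29.52      3.044
4          14     12.3      0.235
5          24    13.53      8.102
Sum = 26.73

26.73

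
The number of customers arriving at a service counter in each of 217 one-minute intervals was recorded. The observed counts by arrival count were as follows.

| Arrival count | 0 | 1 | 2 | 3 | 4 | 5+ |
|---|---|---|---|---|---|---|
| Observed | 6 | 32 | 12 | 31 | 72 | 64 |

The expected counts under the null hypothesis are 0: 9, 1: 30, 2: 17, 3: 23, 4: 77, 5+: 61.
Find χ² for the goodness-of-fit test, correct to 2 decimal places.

5.86

cat         O        E   (O−E)²/E
0           6        9      1.000
1          32       30      0.133
2          12       17      1.471
3          31       23      2.783
4          72       77      0.325
5+         64       61      0.148
Sum = 5.86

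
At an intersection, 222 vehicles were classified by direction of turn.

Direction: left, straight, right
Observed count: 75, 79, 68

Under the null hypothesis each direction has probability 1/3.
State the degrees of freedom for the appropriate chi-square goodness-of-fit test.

2

There are k = 3 categories and no parameters were estimated from the data, so df = 3 − 1 = 2.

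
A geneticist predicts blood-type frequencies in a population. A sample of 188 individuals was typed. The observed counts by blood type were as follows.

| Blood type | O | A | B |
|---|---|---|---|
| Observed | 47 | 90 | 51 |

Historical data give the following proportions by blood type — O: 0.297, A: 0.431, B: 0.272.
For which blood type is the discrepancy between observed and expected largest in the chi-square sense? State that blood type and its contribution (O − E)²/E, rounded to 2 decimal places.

Expected counts E_i = n·p_i: 188×0.297 = 55.836, 188×0.431 = 81.028, 188×0.272 = 51.136.
O: (47 − 55.836)²/55.836 = 78.074896/55.836 = 1.398
A: (90 − 81.028)²/81.028 = 80.496784/81.028 = 0.993
B: (51 − 51.136)²/51.136 = 0.018496/51.136 = 0.000
The largest term is for O: 1.40.

O, 1.40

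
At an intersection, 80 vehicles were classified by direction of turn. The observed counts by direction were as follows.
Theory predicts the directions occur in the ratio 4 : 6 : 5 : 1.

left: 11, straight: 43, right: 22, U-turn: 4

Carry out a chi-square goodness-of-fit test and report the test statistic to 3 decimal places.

Ratio total = 16. Expected counts: 80×4/16 = 20, 80×6/16 = 30, 80×5/16 = 25, 80×1/16 = 5.
left: (11 − 20)²/20 = 81/20 = 4.0500
straight: (43 − 30)²/30 = 169/30 = 5.6333
right: (22 − 25)²/25 = 9/25 = 0.3600
U-turn: (4 − 5)²/5 = 1/5 = 0.2000
Sum = 10.243

10.243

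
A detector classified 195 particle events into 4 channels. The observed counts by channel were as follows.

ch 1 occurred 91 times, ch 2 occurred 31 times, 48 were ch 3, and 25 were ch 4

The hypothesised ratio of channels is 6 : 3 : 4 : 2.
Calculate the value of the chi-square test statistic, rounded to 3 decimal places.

Ratio total = 15. Expected counts: 195×6/15 = 78, 195×3/15 = 39, 195×4/15 = 52, 195×2/15 = 26.
ch 1: (91 − 78)²/78 = 169/78 = 2.1667
ch 2: (31 − 39)²/39 = 64/39 = 1.6410
ch 3: (48 − 52)²/52 = 16/52 = 0.3077
ch 4: (25 − 26)²/26 = 1/26 = 0.0385
Sum = 4.154

4.154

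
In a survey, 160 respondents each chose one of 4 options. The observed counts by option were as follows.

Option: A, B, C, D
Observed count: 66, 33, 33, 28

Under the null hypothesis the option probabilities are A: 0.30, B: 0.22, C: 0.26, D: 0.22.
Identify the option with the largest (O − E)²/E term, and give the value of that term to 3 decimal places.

A, 6.750

Expected counts E_i = n·p_i: 160×0.30 = 48, 160×0.22 = 35.2, 160×0.26 = 41.6, 160×0.22 = 35.2.
A: (66 − 48)²/48 = 324/48 = 6.7500
B: (33 − 35.2)²/35.2 = 4.84/35.2 = 0.1375
C: (33 − 41.6)²/41.6 = 73.96/41.6 = 1.7779
D: (28 − 35.2)²/35.2 = 51.84/35.2 = 1.4727
The largest term is for A: 6.750.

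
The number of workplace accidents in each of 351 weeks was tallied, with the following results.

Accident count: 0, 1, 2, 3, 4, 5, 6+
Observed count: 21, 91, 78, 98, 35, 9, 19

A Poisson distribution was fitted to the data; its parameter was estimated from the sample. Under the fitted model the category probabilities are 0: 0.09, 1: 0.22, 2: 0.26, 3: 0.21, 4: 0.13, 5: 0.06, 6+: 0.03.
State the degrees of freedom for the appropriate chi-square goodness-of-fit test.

5

There are k = 7 categories and 1 parameter estimated from the data, so df = 7 − 1 − 1 = 5.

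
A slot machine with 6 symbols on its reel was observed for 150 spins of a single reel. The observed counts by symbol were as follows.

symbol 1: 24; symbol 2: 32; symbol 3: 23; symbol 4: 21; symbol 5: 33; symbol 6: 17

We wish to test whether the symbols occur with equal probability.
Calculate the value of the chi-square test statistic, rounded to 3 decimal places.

7.920

Under H₀ each category has probability 1/6, so each expected count is 150/6 = 25.
symbol 1: (24 − 25)²/25 = 1/25 = 0.0400
symbol 2: (32 − 25)²/25 = 49/25 = 1.9600
symbol 3: (23 − 25)²/25 = 4/25 = 0.1600
symbol 4: (21 − 25)²/25 = 16/25 = 0.6400
symbol 5: (33 − 25)²/25 = 64/25 = 2.5600
symbol 6: (17 − 25)²/25 = 64/25 = 2.5600
Sum = 7.920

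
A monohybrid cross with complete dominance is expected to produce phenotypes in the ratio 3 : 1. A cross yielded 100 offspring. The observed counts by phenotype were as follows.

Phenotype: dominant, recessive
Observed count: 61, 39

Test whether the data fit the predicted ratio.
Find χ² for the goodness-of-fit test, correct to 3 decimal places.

Ratio total = 4. Expected counts: 100×3/4 = 75, 100×1/4 = 25.
dominant: (61 − 75)²/75 = 196/75 = 2.6133
recessive: (39 − 25)²/25 = 196/25 = 7.8400
Sum = 10.453

10.453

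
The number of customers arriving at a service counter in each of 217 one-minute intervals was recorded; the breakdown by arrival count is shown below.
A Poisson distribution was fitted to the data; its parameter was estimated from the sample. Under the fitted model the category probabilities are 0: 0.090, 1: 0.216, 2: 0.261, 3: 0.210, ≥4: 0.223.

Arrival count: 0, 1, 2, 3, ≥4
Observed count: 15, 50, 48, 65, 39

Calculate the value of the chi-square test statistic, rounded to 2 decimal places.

12.68

Expected counts E_i = n·p_i: 217×0.090 = 19.53, 217×0.216 = 46.872, 217×0.261 = 56.637, 217×0.210 = 45.57, 217×0.223 = 48.391.
0: (15 − 19.53)²/19.53 = 20.5209/19.53 = 1.051
1: (50 − 46.872)²/46.872 = 9.784384/46.872 = 0.209
2: (48 − 56.637)²/56.637 = 74.597769/56.637 = 1.317
3: (65 − 45.57)²/45.57 = 377.5249/45.57 = 8.285
≥4: (39 − 48.391)²/48.391 = 88.190881/48.391 = 1.822
Sum = 12.68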